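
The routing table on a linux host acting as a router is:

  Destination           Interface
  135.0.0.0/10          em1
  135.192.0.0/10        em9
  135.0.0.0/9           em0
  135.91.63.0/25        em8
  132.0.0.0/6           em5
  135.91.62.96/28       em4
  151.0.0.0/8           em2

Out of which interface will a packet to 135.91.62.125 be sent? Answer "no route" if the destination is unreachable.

Routes whose prefix contains 135.91.62.125:
  132.0.0.0/6 (132.0.0.0 - 135.255.255.255) -> em5
  135.0.0.0/9 (135.0.0.0 - 135.127.255.255) -> em0
More-specific entries that do NOT match:
  135.91.62.96/28 (135.91.62.96 - 135.91.62.111) does not contain 135.91.62.125
  135.91.63.0/25 (135.91.63.0 - 135.91.63.127) does not contain 135.91.62.125
  135.0.0.0/10 (135.0.0.0 - 135.63.255.255) does not contain 135.91.62.125
  135.192.0.0/10 (135.192.0.0 - 135.255.255.255) does not contain 135.91.62.125
Longest matching prefix is /9 -> interface em0.

em0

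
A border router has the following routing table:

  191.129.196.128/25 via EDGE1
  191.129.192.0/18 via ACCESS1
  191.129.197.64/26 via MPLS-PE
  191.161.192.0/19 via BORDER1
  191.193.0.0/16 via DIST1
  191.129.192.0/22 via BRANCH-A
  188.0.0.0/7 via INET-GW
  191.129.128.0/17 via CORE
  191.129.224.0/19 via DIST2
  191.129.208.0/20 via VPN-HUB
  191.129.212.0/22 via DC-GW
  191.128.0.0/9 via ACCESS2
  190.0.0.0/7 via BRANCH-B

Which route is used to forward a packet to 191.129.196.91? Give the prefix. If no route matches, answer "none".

Entries matching 191.129.196.91:
  190.0.0.0/7 (190.0.0.0 - 191.255.255.255)
  191.128.0.0/9 (191.128.0.0 - 191.255.255.255)
  191.129.128.0/17 (191.129.128.0 - 191.129.255.255)
  191.129.192.0/18 (191.129.192.0 - 191.129.255.255)
Most specific is 191.129.192.0/18.

191.129.192.0/18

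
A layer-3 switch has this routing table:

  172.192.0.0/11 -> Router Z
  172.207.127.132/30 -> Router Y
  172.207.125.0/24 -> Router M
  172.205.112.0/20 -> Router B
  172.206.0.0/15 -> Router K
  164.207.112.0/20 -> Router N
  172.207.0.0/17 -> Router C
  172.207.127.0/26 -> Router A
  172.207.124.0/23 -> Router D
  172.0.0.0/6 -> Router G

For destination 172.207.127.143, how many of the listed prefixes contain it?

Prefixes containing 172.207.127.143:
  172.0.0.0/6 (172.0.0.0 - 175.255.255.255)
  172.192.0.0/11 (172.192.0.0 - 172.223.255.255)
  172.206.0.0/15 (172.206.0.0 - 172.207.255.255)
  172.207.0.0/17 (172.207.0.0 - 172.207.127.255)
Total matching entries: 4.

4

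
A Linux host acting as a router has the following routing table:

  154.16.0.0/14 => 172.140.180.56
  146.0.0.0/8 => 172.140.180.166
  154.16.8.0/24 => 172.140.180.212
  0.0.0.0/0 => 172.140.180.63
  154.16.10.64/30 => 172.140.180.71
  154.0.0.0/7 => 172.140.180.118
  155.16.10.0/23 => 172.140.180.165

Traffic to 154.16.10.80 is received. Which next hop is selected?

172.140.180.56

Routes whose prefix contains 154.16.10.80:
  0.0.0.0/0 (default, matches everything) -> 172.140.180.63
  154.0.0.0/7 (154.0.0.0 - 155.255.255.255) -> 172.140.180.118
  154.16.0.0/14 (154.16.0.0 - 154.19.255.255) -> 172.140.180.56
More-specific entries that do NOT match:
  154.16.10.64/30 (154.16.10.64 - 154.16.10.67) does not contain 154.16.10.80
  154.16.8.0/24 (154.16.8.0 - 154.16.8.255) does not contain 154.16.10.80
  155.16.10.0/23 (155.16.10.0 - 155.16.11.255) does not contain 154.16.10.80
Longest matching prefix is /14 -> next hop 172.140.180.56.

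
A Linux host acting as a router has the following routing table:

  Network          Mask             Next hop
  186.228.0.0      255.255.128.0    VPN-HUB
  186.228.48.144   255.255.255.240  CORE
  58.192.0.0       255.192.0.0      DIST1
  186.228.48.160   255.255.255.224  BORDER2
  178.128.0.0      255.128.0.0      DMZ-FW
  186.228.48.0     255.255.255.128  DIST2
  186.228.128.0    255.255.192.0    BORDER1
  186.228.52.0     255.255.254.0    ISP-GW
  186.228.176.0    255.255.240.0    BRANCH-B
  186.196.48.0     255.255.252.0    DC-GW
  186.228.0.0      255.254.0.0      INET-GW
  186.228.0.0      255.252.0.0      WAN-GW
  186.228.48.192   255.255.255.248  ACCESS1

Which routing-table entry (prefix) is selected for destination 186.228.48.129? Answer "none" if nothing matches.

Entries matching 186.228.48.129:
  186.228.0.0/14 (186.228.0.0 - 186.231.255.255)
  186.228.0.0/15 (186.228.0.0 - 186.229.255.255)
  186.228.0.0/17 (186.228.0.0 - 186.228.127.255)
Most specific is 186.228.0.0/17.

186.228.0.0/17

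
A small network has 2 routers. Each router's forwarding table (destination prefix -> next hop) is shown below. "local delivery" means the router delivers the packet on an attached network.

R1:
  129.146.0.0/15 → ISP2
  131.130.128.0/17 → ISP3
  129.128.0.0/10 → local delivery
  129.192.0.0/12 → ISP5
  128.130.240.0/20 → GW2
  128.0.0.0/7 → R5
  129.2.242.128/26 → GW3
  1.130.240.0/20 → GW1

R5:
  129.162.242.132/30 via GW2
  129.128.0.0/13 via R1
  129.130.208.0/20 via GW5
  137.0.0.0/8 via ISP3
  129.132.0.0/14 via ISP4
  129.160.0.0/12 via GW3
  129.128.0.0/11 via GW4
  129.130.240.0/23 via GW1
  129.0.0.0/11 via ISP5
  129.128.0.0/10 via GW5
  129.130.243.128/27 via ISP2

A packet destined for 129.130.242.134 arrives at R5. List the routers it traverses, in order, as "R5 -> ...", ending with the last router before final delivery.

At R5: longest match for 129.130.242.134 is 129.128.0.0/13 -> R1
At R1: longest match for 129.130.242.134 is 129.128.0.0/10 -> local delivery

R5 -> R1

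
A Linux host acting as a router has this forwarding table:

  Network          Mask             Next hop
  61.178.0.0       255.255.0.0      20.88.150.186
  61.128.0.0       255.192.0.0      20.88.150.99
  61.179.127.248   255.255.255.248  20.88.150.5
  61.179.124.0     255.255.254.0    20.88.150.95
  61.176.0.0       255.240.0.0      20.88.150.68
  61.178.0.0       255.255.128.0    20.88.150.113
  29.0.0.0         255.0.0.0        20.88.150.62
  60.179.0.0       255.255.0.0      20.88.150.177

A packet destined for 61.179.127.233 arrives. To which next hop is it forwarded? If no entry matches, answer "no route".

20.88.150.68

Routes whose prefix contains 61.179.127.233:
  61.128.0.0/10 (61.128.0.0 - 61.191.255.255) -> 20.88.150.99
  61.176.0.0/12 (61.176.0.0 - 61.191.255.255) -> 20.88.150.68
More-specific entries that do NOT match:
  61.179.127.248/29 (61.179.127.248 - 61.179.127.255) does not contain 61.179.127.233
  61.179.124.0/23 (61.179.124.0 - 61.179.125.255) does not contain 61.179.127.233
  61.178.0.0/17 (61.178.0.0 - 61.178.127.255) does not contain 61.179.127.233
  61.178.0.0/16 (61.178.0.0 - 61.178.255.255) does not contain 61.179.127.233
  60.179.0.0/16 (60.179.0.0 - 60.179.255.255) does not contain 61.179.127.233
Longest matching prefix is /12 -> next hop 20.88.150.68.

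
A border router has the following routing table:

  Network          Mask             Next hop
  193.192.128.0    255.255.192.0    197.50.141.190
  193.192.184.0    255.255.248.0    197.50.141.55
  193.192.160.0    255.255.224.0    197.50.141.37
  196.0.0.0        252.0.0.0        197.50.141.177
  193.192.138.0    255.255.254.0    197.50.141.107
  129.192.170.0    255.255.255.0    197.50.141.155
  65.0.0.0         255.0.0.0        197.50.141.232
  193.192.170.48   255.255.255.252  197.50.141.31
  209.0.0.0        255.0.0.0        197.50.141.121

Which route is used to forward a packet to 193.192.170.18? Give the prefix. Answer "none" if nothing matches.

Entries matching 193.192.170.18:
  193.192.128.0/18 (193.192.128.0 - 193.192.191.255)
  193.192.160.0/19 (193.192.160.0 - 193.192.191.255)
Most specific is 193.192.160.0/19.

193.192.160.0/19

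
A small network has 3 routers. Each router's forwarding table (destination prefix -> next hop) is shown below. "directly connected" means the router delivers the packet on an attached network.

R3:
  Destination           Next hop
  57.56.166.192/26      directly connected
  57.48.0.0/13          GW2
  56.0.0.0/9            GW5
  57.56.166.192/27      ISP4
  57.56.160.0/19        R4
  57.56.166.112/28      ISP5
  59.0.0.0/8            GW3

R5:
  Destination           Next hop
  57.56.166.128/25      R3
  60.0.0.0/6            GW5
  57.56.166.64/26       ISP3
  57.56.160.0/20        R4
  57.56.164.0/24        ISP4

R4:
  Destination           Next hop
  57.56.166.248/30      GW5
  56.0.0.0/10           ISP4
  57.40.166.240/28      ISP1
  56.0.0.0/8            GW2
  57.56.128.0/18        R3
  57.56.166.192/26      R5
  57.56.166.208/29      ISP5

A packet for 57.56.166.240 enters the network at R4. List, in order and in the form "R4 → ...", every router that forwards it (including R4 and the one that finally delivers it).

At R4: longest match for 57.56.166.240 is 57.56.166.192/26 -> R5
At R5: longest match for 57.56.166.240 is 57.56.166.128/25 -> R3
At R3: longest match for 57.56.166.240 is 57.56.166.192/26 -> directly connected

R4 → R5 → R3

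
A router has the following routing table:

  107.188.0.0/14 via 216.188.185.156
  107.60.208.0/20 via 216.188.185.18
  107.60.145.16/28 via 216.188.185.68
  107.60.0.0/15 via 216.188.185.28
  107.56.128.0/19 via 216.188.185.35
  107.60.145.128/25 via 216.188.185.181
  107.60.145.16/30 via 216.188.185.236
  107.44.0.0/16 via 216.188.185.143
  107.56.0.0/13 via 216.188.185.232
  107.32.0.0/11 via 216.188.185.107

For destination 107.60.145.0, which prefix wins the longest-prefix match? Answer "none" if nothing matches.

107.60.0.0/15

Entries matching 107.60.145.0:
  107.32.0.0/11 (107.32.0.0 - 107.63.255.255)
  107.56.0.0/13 (107.56.0.0 - 107.63.255.255)
  107.60.0.0/15 (107.60.0.0 - 107.61.255.255)
Most specific is 107.60.0.0/15.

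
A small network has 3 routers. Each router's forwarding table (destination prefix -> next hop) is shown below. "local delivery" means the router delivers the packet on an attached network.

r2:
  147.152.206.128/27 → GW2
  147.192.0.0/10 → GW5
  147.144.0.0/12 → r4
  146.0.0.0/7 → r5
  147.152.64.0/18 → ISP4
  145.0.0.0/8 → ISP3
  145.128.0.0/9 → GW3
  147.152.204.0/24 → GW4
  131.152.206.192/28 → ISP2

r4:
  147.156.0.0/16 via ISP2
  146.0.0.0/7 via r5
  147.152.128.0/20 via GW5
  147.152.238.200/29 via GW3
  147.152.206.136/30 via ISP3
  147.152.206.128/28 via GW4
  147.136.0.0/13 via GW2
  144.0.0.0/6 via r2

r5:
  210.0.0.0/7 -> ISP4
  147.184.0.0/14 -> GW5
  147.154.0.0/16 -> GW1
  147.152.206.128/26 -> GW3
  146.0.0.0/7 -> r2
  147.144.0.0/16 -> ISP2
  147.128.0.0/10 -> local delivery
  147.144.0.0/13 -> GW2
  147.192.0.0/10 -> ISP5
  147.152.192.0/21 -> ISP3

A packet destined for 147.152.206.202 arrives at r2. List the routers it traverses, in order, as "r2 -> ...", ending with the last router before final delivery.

r2 -> r4 -> r5

At r2: longest match for 147.152.206.202 is 147.144.0.0/12 -> r4
At r4: longest match for 147.152.206.202 is 146.0.0.0/7 -> r5
At r5: longest match for 147.152.206.202 is 147.128.0.0/10 -> local delivery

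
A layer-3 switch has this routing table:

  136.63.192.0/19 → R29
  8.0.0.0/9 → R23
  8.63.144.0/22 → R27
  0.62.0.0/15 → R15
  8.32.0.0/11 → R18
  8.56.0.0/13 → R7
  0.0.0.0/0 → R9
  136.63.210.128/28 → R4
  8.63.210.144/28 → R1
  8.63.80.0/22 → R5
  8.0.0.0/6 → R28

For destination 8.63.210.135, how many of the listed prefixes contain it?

Prefixes containing 8.63.210.135:
  0.0.0.0/0 (default, matches everything)
  8.0.0.0/6 (8.0.0.0 - 11.255.255.255)
  8.0.0.0/9 (8.0.0.0 - 8.127.255.255)
  8.32.0.0/11 (8.32.0.0 - 8.63.255.255)
  8.56.0.0/13 (8.56.0.0 - 8.63.255.255)
Total matching entries: 5.

5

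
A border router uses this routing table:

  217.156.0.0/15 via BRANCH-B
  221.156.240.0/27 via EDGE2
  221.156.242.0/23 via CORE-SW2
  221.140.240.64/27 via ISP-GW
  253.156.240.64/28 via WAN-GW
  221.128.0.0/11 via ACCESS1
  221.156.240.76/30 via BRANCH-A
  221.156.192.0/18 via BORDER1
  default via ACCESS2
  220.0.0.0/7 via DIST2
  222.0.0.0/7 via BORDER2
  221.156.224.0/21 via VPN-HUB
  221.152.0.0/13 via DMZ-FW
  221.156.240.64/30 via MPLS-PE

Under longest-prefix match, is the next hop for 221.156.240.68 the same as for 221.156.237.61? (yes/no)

221.156.240.68: longest match 221.156.192.0/18 -> BORDER1
221.156.237.61: longest match 221.156.192.0/18 -> BORDER1

yes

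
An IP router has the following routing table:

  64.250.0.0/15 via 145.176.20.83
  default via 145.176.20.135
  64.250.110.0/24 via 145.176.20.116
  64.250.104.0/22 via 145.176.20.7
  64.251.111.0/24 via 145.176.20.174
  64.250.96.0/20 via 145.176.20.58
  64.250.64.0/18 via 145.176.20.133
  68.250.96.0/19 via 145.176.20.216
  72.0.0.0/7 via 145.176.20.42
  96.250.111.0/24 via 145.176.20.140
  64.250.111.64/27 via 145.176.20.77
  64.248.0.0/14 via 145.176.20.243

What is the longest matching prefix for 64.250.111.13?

Entries matching 64.250.111.13:
  0.0.0.0/0 (default, matches everything)
  64.248.0.0/14 (64.248.0.0 - 64.251.255.255)
  64.250.0.0/15 (64.250.0.0 - 64.251.255.255)
  64.250.64.0/18 (64.250.64.0 - 64.250.127.255)
  64.250.96.0/20 (64.250.96.0 - 64.250.111.255)
Most specific is 64.250.96.0/20.

64.250.96.0/20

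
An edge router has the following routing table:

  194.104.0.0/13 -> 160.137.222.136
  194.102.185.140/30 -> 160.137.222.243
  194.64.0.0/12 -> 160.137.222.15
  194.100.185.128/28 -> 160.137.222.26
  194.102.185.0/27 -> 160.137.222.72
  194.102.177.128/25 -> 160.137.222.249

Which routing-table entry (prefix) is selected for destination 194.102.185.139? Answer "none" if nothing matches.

none

194.102.185.139 is outside every listed prefix and there is no default route.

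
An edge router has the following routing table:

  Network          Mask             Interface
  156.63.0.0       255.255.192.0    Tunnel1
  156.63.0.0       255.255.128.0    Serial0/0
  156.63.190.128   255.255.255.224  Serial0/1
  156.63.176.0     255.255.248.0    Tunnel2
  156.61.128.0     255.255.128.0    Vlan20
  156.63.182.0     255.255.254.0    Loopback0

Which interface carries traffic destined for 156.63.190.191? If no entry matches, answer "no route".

No entry's prefix contains 156.63.190.191; there is no default route.

no route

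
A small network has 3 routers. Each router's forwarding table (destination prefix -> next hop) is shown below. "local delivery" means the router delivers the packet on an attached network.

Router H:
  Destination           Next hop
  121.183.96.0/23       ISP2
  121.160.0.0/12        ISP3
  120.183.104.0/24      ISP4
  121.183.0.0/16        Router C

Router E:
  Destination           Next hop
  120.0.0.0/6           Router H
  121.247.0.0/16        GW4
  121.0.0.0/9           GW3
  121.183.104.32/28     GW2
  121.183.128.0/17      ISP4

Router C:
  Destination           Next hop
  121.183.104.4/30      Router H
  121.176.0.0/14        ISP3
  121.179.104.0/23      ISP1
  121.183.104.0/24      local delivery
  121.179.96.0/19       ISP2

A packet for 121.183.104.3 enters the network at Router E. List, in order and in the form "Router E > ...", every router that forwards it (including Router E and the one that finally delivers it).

At Router E: longest match for 121.183.104.3 is 120.0.0.0/6 -> Router H
At Router H: longest match for 121.183.104.3 is 121.183.0.0/16 -> Router C
At Router C: longest match for 121.183.104.3 is 121.183.104.0/24 -> local delivery

Router E > Router H > Router C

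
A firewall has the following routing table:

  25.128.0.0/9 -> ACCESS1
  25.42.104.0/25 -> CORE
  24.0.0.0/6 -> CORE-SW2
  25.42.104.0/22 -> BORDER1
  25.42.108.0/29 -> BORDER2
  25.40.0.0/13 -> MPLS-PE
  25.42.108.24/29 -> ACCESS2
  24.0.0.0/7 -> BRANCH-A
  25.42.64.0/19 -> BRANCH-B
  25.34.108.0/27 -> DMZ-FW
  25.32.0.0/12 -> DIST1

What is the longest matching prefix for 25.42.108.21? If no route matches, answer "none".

25.40.0.0/13

Entries matching 25.42.108.21:
  24.0.0.0/6 (24.0.0.0 - 27.255.255.255)
  24.0.0.0/7 (24.0.0.0 - 25.255.255.255)
  25.32.0.0/12 (25.32.0.0 - 25.47.255.255)
  25.40.0.0/13 (25.40.0.0 - 25.47.255.255)
Most specific is 25.40.0.0/13.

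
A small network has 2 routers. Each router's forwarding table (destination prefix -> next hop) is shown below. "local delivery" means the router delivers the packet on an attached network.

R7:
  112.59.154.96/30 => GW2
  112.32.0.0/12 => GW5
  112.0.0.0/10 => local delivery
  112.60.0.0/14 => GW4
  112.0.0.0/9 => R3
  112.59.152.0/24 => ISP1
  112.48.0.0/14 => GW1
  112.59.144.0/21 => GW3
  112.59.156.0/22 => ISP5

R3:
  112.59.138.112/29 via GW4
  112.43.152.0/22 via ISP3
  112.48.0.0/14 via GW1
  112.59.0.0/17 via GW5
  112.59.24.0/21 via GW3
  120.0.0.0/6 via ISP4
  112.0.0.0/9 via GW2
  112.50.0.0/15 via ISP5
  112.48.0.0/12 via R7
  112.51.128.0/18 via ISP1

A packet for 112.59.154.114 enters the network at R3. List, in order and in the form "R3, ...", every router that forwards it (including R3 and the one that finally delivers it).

At R3: longest match for 112.59.154.114 is 112.48.0.0/12 -> R7
At R7: longest match for 112.59.154.114 is 112.0.0.0/10 -> local delivery

R3, R7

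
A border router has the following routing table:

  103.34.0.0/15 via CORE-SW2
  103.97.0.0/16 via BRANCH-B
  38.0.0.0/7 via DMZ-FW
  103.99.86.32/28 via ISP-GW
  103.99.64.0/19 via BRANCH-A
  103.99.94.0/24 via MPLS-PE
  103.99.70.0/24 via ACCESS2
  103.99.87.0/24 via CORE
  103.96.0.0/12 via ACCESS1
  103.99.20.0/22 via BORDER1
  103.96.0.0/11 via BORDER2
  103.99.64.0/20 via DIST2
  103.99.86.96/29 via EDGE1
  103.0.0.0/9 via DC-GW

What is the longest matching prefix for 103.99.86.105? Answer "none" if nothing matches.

103.99.64.0/19

Entries matching 103.99.86.105:
  103.0.0.0/9 (103.0.0.0 - 103.127.255.255)
  103.96.0.0/11 (103.96.0.0 - 103.127.255.255)
  103.96.0.0/12 (103.96.0.0 - 103.111.255.255)
  103.99.64.0/19 (103.99.64.0 - 103.99.95.255)
Most specific is 103.99.64.0/19.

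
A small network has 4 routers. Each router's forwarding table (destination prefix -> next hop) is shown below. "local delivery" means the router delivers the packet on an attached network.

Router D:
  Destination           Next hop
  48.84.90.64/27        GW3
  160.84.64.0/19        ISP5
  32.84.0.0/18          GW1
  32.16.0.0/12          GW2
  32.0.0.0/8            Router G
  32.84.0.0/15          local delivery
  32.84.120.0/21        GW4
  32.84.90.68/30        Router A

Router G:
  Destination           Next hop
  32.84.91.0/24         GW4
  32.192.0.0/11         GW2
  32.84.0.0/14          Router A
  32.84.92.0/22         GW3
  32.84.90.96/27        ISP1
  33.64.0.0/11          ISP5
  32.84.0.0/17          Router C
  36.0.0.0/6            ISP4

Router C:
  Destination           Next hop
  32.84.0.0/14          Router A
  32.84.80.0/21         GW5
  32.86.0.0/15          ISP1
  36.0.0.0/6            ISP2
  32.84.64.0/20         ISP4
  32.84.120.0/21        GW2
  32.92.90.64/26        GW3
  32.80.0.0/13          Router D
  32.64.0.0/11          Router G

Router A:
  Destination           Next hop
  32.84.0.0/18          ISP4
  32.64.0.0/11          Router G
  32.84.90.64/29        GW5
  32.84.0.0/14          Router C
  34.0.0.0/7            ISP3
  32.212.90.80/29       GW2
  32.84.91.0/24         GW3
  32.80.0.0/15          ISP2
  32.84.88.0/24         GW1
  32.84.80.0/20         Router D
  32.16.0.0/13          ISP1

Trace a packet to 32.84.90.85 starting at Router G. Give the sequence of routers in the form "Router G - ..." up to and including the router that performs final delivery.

At Router G: longest match for 32.84.90.85 is 32.84.0.0/17 -> Router C
At Router C: longest match for 32.84.90.85 is 32.84.0.0/14 -> Router A
At Router A: longest match for 32.84.90.85 is 32.84.80.0/20 -> Router D
At Router D: longest match for 32.84.90.85 is 32.84.0.0/15 -> local delivery

Router G - Router C - Router A - Router D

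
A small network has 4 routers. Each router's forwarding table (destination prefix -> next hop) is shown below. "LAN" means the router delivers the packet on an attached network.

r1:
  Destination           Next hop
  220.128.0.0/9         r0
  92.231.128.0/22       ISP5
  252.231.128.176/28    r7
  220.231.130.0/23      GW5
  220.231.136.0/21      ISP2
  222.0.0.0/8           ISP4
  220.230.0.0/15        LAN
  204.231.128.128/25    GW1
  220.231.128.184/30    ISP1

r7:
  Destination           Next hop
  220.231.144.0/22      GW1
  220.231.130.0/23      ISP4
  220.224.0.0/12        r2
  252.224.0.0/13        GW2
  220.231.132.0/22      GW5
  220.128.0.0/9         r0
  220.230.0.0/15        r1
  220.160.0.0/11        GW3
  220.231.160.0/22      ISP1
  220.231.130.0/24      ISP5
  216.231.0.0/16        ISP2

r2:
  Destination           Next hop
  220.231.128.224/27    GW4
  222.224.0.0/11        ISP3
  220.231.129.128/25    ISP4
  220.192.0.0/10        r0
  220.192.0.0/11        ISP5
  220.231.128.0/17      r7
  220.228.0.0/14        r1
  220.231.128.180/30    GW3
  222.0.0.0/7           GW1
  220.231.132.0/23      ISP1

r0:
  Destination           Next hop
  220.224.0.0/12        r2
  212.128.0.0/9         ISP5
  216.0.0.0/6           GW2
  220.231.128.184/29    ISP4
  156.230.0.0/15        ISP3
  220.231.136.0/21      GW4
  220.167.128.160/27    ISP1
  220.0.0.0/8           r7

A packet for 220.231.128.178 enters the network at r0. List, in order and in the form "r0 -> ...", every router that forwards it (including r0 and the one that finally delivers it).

r0 -> r2 -> r7 -> r1

At r0: longest match for 220.231.128.178 is 220.224.0.0/12 -> r2
At r2: longest match for 220.231.128.178 is 220.231.128.0/17 -> r7
At r7: longest match for 220.231.128.178 is 220.230.0.0/15 -> r1
At r1: longest match for 220.231.128.178 is 220.230.0.0/15 -> LAN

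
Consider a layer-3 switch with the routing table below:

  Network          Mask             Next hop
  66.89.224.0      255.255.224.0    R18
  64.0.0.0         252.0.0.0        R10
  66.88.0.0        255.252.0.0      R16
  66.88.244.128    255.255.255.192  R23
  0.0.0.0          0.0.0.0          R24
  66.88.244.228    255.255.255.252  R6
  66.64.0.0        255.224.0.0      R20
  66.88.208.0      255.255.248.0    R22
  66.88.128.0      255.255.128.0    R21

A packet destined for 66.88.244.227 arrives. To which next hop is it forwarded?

R21

Routes whose prefix contains 66.88.244.227:
  0.0.0.0/0 (default, matches everything) -> R24
  64.0.0.0/6 (64.0.0.0 - 67.255.255.255) -> R10
  66.64.0.0/11 (66.64.0.0 - 66.95.255.255) -> R20
  66.88.0.0/14 (66.88.0.0 - 66.91.255.255) -> R16
  66.88.128.0/17 (66.88.128.0 - 66.88.255.255) -> R21
More-specific entries that do NOT match:
  66.88.244.228/30 (66.88.244.228 - 66.88.244.231) does not contain 66.88.244.227
  66.88.244.128/26 (66.88.244.128 - 66.88.244.191) does not contain 66.88.244.227
  66.88.208.0/21 (66.88.208.0 - 66.88.215.255) does not contain 66.88.244.227
  66.89.224.0/19 (66.89.224.0 - 66.89.255.255) does not contain 66.88.244.227
Longest matching prefix is /17 -> next hop R21.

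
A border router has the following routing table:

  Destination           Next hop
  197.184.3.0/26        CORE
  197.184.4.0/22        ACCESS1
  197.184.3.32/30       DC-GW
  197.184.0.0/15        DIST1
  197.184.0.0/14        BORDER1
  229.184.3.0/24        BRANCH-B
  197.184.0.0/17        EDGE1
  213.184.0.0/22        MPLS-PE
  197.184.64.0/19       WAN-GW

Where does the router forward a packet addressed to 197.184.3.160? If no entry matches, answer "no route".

Routes whose prefix contains 197.184.3.160:
  197.184.0.0/14 (197.184.0.0 - 197.187.255.255) -> BORDER1
  197.184.0.0/15 (197.184.0.0 - 197.185.255.255) -> DIST1
  197.184.0.0/17 (197.184.0.0 - 197.184.127.255) -> EDGE1
More-specific entries that do NOT match:
  197.184.3.32/30 (197.184.3.32 - 197.184.3.35) does not contain 197.184.3.160
  197.184.3.0/26 (197.184.3.0 - 197.184.3.63) does not contain 197.184.3.160
  229.184.3.0/24 (229.184.3.0 - 229.184.3.255) does not contain 197.184.3.160
  197.184.4.0/22 (197.184.4.0 - 197.184.7.255) does not contain 197.184.3.160
  213.184.0.0/22 (213.184.0.0 - 213.184.3.255) does not contain 197.184.3.160
  197.184.64.0/19 (197.184.64.0 - 197.184.95.255) does not contain 197.184.3.160
Longest matching prefix is /17 -> next hop EDGE1.

EDGE1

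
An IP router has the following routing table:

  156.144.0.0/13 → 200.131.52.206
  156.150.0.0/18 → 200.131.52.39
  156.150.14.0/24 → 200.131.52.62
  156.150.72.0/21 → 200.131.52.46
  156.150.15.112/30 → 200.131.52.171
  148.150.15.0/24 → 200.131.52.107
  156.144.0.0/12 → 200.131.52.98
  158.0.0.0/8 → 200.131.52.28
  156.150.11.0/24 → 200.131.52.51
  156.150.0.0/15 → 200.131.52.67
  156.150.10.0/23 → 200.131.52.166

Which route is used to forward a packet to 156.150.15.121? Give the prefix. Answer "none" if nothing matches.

Entries matching 156.150.15.121:
  156.144.0.0/12 (156.144.0.0 - 156.159.255.255)
  156.144.0.0/13 (156.144.0.0 - 156.151.255.255)
  156.150.0.0/15 (156.150.0.0 - 156.151.255.255)
  156.150.0.0/18 (156.150.0.0 - 156.150.63.255)
Most specific is 156.150.0.0/18.

156.150.0.0/18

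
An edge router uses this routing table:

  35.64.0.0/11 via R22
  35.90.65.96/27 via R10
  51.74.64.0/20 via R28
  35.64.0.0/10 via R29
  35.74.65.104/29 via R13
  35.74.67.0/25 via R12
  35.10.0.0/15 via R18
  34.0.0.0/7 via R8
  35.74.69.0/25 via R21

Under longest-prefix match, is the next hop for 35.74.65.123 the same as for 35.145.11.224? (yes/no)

no

35.74.65.123: longest match 35.64.0.0/11 -> R22
35.145.11.224: longest match 34.0.0.0/7 -> R8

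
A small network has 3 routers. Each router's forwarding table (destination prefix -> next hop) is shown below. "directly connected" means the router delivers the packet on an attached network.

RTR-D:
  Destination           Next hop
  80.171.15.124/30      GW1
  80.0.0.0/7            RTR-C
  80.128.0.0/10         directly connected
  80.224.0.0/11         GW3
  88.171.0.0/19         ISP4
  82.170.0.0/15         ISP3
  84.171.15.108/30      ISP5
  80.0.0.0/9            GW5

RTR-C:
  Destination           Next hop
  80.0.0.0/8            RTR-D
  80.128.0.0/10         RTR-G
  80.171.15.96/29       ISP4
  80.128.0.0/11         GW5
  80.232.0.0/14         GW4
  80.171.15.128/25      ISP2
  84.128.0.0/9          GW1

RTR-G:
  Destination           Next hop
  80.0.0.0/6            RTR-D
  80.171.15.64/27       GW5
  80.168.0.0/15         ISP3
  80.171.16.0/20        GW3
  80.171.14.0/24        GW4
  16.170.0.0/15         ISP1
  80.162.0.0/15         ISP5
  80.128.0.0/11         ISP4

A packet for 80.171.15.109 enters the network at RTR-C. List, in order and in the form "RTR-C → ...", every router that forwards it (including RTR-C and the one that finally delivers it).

At RTR-C: longest match for 80.171.15.109 is 80.128.0.0/10 -> RTR-G
At RTR-G: longest match for 80.171.15.109 is 80.0.0.0/6 -> RTR-D
At RTR-D: longest match for 80.171.15.109 is 80.128.0.0/10 -> directly connected

RTR-C → RTR-G → RTR-D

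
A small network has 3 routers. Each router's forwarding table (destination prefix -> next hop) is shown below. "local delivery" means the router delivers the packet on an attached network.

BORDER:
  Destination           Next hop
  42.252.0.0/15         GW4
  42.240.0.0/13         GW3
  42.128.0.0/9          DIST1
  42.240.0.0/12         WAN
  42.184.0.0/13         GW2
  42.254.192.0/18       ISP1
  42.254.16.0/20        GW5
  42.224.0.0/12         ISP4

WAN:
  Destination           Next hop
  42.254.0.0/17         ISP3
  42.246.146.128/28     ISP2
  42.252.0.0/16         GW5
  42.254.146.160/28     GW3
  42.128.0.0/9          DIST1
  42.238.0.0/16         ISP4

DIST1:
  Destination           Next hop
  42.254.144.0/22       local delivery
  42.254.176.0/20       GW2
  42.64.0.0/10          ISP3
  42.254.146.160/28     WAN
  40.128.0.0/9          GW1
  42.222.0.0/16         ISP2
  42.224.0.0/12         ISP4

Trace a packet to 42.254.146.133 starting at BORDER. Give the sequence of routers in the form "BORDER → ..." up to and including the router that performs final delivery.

At BORDER: longest match for 42.254.146.133 is 42.240.0.0/12 -> WAN
At WAN: longest match for 42.254.146.133 is 42.128.0.0/9 -> DIST1
At DIST1: longest match for 42.254.146.133 is 42.254.144.0/22 -> local delivery

BORDER → WAN → DIST1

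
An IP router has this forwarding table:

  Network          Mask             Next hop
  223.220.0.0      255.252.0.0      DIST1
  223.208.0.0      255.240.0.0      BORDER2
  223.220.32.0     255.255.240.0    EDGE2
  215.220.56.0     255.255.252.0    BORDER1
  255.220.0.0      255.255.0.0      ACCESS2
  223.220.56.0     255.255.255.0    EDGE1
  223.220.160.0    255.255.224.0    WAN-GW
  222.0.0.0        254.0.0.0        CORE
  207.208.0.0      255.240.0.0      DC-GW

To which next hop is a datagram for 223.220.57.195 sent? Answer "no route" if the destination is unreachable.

DIST1

Routes whose prefix contains 223.220.57.195:
  222.0.0.0/7 (222.0.0.0 - 223.255.255.255) -> CORE
  223.208.0.0/12 (223.208.0.0 - 223.223.255.255) -> BORDER2
  223.220.0.0/14 (223.220.0.0 - 223.223.255.255) -> DIST1
More-specific entries that do NOT match:
  223.220.56.0/24 (223.220.56.0 - 223.220.56.255) does not contain 223.220.57.195
  215.220.56.0/22 (215.220.56.0 - 215.220.59.255) does not contain 223.220.57.195
  223.220.32.0/20 (223.220.32.0 - 223.220.47.255) does not contain 223.220.57.195
  223.220.160.0/19 (223.220.160.0 - 223.220.191.255) does not contain 223.220.57.195
  255.220.0.0/16 (255.220.0.0 - 255.220.255.255) does not contain 223.220.57.195
Longest matching prefix is /14 -> next hop DIST1.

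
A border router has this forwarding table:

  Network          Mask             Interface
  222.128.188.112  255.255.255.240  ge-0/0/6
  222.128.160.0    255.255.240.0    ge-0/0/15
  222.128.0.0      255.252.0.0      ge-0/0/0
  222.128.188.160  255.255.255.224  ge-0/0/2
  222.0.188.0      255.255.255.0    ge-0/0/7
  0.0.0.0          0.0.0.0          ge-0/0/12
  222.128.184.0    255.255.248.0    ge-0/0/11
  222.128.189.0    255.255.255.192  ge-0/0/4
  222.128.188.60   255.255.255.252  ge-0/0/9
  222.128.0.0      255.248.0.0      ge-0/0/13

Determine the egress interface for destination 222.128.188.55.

ge-0/0/11

Routes whose prefix contains 222.128.188.55:
  0.0.0.0/0 (default, matches everything) -> ge-0/0/12
  222.128.0.0/13 (222.128.0.0 - 222.135.255.255) -> ge-0/0/13
  222.128.0.0/14 (222.128.0.0 - 222.131.255.255) -> ge-0/0/0
  222.128.184.0/21 (222.128.184.0 - 222.128.191.255) -> ge-0/0/11
More-specific entries that do NOT match:
  222.128.188.60/30 (222.128.188.60 - 222.128.188.63) does not contain 222.128.188.55
  222.128.188.112/28 (222.128.188.112 - 222.128.188.127) does not contain 222.128.188.55
  222.128.188.160/27 (222.128.188.160 - 222.128.188.191) does not contain 222.128.188.55
  222.128.189.0/26 (222.128.189.0 - 222.128.189.63) does not contain 222.128.188.55
  222.0.188.0/24 (222.0.188.0 - 222.0.188.255) does not contain 222.128.188.55
Longest matching prefix is /21 -> interface ge-0/0/11.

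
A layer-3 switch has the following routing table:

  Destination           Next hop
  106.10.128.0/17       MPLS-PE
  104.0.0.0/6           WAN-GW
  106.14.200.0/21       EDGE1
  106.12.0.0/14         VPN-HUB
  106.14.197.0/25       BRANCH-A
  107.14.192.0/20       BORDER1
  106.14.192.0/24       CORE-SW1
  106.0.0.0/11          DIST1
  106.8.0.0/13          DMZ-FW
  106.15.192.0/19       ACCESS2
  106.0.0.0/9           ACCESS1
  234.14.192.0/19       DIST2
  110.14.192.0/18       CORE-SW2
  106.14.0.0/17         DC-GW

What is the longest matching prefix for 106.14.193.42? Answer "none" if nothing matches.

Entries matching 106.14.193.42:
  104.0.0.0/6 (104.0.0.0 - 107.255.255.255)
  106.0.0.0/9 (106.0.0.0 - 106.127.255.255)
  106.0.0.0/11 (106.0.0.0 - 106.31.255.255)
  106.8.0.0/13 (106.8.0.0 - 106.15.255.255)
  106.12.0.0/14 (106.12.0.0 - 106.15.255.255)
Most specific is 106.12.0.0/14.

106.12.0.0/14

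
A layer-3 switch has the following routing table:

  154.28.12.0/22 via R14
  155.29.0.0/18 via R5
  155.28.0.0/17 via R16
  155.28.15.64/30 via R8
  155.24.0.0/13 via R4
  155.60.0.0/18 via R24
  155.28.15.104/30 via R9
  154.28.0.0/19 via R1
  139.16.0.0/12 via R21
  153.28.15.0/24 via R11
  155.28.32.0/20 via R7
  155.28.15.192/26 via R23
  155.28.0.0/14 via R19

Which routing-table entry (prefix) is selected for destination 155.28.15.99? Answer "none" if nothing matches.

155.28.0.0/17

Entries matching 155.28.15.99:
  155.24.0.0/13 (155.24.0.0 - 155.31.255.255)
  155.28.0.0/14 (155.28.0.0 - 155.31.255.255)
  155.28.0.0/17 (155.28.0.0 - 155.28.127.255)
Most specific is 155.28.0.0/17.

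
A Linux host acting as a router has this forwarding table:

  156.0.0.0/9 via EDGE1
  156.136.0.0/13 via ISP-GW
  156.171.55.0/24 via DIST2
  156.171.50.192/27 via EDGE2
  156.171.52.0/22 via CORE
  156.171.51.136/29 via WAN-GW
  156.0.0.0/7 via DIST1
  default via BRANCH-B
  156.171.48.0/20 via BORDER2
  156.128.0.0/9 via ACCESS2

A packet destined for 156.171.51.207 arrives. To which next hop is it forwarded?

BORDER2

Routes whose prefix contains 156.171.51.207:
  0.0.0.0/0 (default, matches everything) -> BRANCH-B
  156.0.0.0/7 (156.0.0.0 - 157.255.255.255) -> DIST1
  156.128.0.0/9 (156.128.0.0 - 156.255.255.255) -> ACCESS2
  156.171.48.0/20 (156.171.48.0 - 156.171.63.255) -> BORDER2
More-specific entries that do NOT match:
  156.171.51.136/29 (156.171.51.136 - 156.171.51.143) does not contain 156.171.51.207
  156.171.50.192/27 (156.171.50.192 - 156.171.50.223) does not contain 156.171.51.207
  156.171.55.0/24 (156.171.55.0 - 156.171.55.255) does not contain 156.171.51.207
  156.171.52.0/22 (156.171.52.0 - 156.171.55.255) does not contain 156.171.51.207
Longest matching prefix is /20 -> next hop BORDER2.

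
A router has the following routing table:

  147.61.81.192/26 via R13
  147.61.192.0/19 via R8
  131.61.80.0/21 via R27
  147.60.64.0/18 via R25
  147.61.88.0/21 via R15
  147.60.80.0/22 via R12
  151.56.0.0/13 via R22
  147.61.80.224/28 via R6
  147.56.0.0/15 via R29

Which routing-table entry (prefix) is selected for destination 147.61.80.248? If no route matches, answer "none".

none

147.61.80.248 is outside every listed prefix and there is no default route.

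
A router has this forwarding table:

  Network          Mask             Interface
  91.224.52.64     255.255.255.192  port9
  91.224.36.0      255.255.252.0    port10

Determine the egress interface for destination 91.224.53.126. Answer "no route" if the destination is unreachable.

No entry's prefix contains 91.224.53.126; there is no default route.

no route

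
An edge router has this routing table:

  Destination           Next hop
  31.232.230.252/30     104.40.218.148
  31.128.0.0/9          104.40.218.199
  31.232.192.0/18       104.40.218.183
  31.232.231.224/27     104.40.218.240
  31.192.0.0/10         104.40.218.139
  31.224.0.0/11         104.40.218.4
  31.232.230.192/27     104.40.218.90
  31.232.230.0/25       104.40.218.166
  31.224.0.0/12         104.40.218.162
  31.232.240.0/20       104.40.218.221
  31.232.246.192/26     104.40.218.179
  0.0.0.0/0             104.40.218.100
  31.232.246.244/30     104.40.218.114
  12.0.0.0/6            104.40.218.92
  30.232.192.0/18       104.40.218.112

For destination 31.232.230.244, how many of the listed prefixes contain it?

6

Prefixes containing 31.232.230.244:
  0.0.0.0/0 (default, matches everything)
  31.128.0.0/9 (31.128.0.0 - 31.255.255.255)
  31.192.0.0/10 (31.192.0.0 - 31.255.255.255)
  31.224.0.0/11 (31.224.0.0 - 31.255.255.255)
  31.224.0.0/12 (31.224.0.0 - 31.239.255.255)
  31.232.192.0/18 (31.232.192.0 - 31.232.255.255)
Total matching entries: 6.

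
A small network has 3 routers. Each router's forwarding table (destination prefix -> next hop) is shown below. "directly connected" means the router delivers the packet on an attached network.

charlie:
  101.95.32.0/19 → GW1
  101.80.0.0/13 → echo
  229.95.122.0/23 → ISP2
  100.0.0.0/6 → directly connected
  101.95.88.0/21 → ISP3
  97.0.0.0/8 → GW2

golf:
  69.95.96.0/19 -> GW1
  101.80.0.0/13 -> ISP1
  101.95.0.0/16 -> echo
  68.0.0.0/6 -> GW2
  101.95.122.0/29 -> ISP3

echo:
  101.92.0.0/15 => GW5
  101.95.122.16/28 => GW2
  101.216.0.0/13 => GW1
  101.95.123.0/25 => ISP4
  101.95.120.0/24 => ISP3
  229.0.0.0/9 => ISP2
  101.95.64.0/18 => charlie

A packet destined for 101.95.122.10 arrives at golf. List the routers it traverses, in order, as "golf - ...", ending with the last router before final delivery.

golf - echo - charlie

At golf: longest match for 101.95.122.10 is 101.95.0.0/16 -> echo
At echo: longest match for 101.95.122.10 is 101.95.64.0/18 -> charlie
At charlie: longest match for 101.95.122.10 is 100.0.0.0/6 -> directly connected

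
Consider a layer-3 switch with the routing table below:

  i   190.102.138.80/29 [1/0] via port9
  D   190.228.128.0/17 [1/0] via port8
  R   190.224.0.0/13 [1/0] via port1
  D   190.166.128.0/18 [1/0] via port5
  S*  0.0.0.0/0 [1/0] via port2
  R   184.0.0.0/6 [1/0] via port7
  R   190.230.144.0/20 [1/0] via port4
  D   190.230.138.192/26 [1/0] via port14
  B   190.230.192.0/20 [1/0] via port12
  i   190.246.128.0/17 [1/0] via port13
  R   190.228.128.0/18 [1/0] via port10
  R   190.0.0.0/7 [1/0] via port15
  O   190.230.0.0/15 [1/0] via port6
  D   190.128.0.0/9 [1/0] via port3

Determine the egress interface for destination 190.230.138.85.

port6

Routes whose prefix contains 190.230.138.85:
  0.0.0.0/0 (default, matches everything) -> port2
  190.0.0.0/7 (190.0.0.0 - 191.255.255.255) -> port15
  190.128.0.0/9 (190.128.0.0 - 190.255.255.255) -> port3
  190.224.0.0/13 (190.224.0.0 - 190.231.255.255) -> port1
  190.230.0.0/15 (190.230.0.0 - 190.231.255.255) -> port6
More-specific entries that do NOT match:
  190.102.138.80/29 (190.102.138.80 - 190.102.138.87) does not contain 190.230.138.85
  190.230.138.192/26 (190.230.138.192 - 190.230.138.255) does not contain 190.230.138.85
  190.230.144.0/20 (190.230.144.0 - 190.230.159.255) does not contain 190.230.138.85
  190.230.192.0/20 (190.230.192.0 - 190.230.207.255) does not contain 190.230.138.85
  190.166.128.0/18 (190.166.128.0 - 190.166.191.255) does not contain 190.230.138.85
  190.228.128.0/18 (190.228.128.0 - 190.228.191.255) does not contain 190.230.138.85
  190.228.128.0/17 (190.228.128.0 - 190.228.255.255) does not contain 190.230.138.85
  190.246.128.0/17 (190.246.128.0 - 190.246.255.255) does not contain 190.230.138.85
Longest matching prefix is /15 -> interface port6.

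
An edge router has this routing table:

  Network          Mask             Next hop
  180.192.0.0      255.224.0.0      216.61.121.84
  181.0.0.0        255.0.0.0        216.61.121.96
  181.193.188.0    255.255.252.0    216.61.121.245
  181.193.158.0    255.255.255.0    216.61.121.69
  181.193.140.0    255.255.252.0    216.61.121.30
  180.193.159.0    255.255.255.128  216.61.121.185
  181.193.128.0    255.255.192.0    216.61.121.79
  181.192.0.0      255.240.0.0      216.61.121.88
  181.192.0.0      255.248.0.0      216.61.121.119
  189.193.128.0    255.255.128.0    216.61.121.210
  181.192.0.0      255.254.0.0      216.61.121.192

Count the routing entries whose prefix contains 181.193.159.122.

Prefixes containing 181.193.159.122:
  181.0.0.0/8 (181.0.0.0 - 181.255.255.255)
  181.192.0.0/12 (181.192.0.0 - 181.207.255.255)
  181.192.0.0/13 (181.192.0.0 - 181.199.255.255)
  181.192.0.0/15 (181.192.0.0 - 181.193.255.255)
  181.193.128.0/18 (181.193.128.0 - 181.193.191.255)
Total matching entries: 5.

5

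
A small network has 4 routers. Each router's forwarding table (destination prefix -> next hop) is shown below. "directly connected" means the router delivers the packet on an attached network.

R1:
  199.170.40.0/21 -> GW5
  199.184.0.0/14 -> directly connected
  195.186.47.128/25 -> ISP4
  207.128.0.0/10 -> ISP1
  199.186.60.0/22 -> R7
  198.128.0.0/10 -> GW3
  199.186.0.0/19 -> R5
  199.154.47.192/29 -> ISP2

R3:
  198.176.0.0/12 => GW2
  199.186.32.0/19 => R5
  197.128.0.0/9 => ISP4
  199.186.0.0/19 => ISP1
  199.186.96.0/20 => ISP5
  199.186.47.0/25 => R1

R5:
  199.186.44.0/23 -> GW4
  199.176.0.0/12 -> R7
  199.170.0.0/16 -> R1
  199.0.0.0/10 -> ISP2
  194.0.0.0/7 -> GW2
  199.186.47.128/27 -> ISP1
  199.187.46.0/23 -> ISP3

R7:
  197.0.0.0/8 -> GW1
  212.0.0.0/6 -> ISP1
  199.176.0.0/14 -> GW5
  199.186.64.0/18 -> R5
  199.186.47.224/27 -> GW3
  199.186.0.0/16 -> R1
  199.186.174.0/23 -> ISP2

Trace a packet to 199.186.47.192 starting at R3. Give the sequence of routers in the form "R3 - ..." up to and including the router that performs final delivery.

R3 - R5 - R7 - R1

At R3: longest match for 199.186.47.192 is 199.186.32.0/19 -> R5
At R5: longest match for 199.186.47.192 is 199.176.0.0/12 -> R7
At R7: longest match for 199.186.47.192 is 199.186.0.0/16 -> R1
At R1: longest match for 199.186.47.192 is 199.184.0.0/14 -> directly connected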